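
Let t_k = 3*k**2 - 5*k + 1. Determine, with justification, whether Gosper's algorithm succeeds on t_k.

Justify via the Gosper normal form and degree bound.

Step 1: r(k) = (3*k**2 + k - 1)/(3*k**2 - 5*k + 1).
A = 1, B = 1, C = k**2 - 5*k/3 + 1/3.
f must satisfy (1)·f(k+1) − (1)·f(k) = k**2 - 5*k/3 + 1/3.
Bound: deg f ≤ 3.
A polynomial solution: f(k) = k*(k - 2)**2/3.
Get s_k = R·t_k = k*(k**2 - 4*k + 4) with R(k) = B(k−1)f(k)/C(k) = k*(k - 2)**2/(3*k**2 - 5*k + 1).
Δs = 3*k**2 - 5*k + 1, as required.

Yes. s_k = k*(k**2 - 4*k + 4).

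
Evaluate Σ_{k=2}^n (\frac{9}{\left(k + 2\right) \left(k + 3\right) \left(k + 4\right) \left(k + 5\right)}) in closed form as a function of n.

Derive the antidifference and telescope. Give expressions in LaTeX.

The ratio is (k + 2)/(k + 6).
Take A(k)=k + 2, B(k)=k + 6, C(k)=1.
f must satisfy (k + 2)·f(k+1) − (k + 5)·f(k) = 1.
deg f ≤ 3 (via 1,1,0).
A polynomial solution: f(k) = k*(k**2 + 9*k + 26)/72.
So s_k = (B(k−1)f/C)·t_k = (k*(k + 5)*(k**2 + 9*k + 26)/72)·t_k = k*(k**2 + 9*k + 26)/(8*(k + 2)*(k + 3)*(k + 4)).
Verify: 9/(k**4 + 14*k**3 + 71*k**2 + 154*k + 120) matches t_k.
Evaluate: s_(n+1) = (n**3 + 12*n**2 + 47*n + 36)/(8*(n**3 + 12*n**2 + 47*n + 60)); subtract s_(2) = 1/10 ⇒ S(n) = (n**3 + 12*n**2 + 47*n - 60)/(40*(n**3 + 12*n**2 + 47*n + 60)).

S(n) = \frac{n^{3} + 12 n^{2} + 47 n - 60}{40 \left(n^{3} + 12 n^{2} + 47 n + 60\right)}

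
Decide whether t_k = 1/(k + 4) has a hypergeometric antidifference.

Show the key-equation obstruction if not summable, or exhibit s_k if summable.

No. Not Gosper-summable.

Ratio r(k) = (k + 4)/(k + 5).
A = k + 4, B = k + 5, C = 1.
Need (k + 4)·f(k+1) − (k + 4)·f(k) = 1.
From deg A=1, deg B=1, deg C=0: d=0.
Write f(k) = c0. Then LHS − RHS = -1, requiring -1 = 0: contradictory. No certificate.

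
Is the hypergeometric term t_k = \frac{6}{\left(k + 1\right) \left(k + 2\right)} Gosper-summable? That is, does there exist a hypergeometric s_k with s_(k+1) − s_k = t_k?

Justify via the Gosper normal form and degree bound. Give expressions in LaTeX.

r(k) = (k + 1)/(k + 3) after simplifying.
Take A(k)=k + 1, B(k)=k + 3, C(k)=1.
Key eq: (k + 1)·f(k+1) = (k + 2)·f(k) + (1).
d = 1 from the (1,1,0) case.
Solving with deg f ≤ 1: f(k) = k.
R(k) = B(k−1)·f(k)/C(k) = k*(k + 2); s_k = R·t_k = 6*k/(k + 1).
Check: Δs_k = 6/(k**2 + 3*k + 2). ✓

Yes. s_k = \frac{6 k}{k + 1}.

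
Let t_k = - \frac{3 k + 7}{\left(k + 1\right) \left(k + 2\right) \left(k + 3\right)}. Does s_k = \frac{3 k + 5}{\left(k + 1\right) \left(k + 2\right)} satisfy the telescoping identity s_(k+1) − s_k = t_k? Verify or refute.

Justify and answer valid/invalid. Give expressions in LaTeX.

s_(k+1) = (3*k + 8)/((k + 2)*(k + 3))
s_(k+1) − s_k = (-3*k - 7)/(k**3 + 6*k**2 + 11*k + 6)
(s_(k+1) − s_k) − t_k = 0

valid (s_(k+1) − s_k reduces to t_k)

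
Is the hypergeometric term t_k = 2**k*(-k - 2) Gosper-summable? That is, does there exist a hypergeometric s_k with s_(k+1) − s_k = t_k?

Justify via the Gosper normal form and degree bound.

t_(k+1)/t_k = 2*(k + 3)/(k + 2).
Take A(k)=2, B(k)=1, C(k)=k + 2.
Need (2)·f(k+1) − (1)·f(k) = k + 2.
d = 1 from the (0,0,1) case.
Solving with deg f ≤ 1: f(k) = k.
So s_k = (B(k−1)f/C)·t_k = (k/(k + 2))·t_k = -2**k*k.
s_(k+1) − s_k = 2**k*(-k - 2) = t_k.

Yes. s_k = -2**k*k.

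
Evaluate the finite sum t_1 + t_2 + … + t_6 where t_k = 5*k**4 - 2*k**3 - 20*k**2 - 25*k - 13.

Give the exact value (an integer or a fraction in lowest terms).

t_(k+1)/t_k = (5*k**4 + 18*k**3 + 4*k**2 - 51*k - 55)/(5*k**4 - 2*k**3 - 20*k**2 - 25*k - 13).
Gosper form: A/B · C(k+1)/C(k) with A=1, B=1, C=k**4 - 2*k**3/5 - 4*k**2 - 5*k - 13/5.
Set up (1)·f(k+1) − (1)·f(k) − (k**4 - 2*k**3/5 - 4*k**2 - 5*k - 13/5) = 0.
Degrees (0,0,4) ⇒ d ≤ 5.
Coefficient equations give f(k) = k*(k**4 - 3*k**3 - 4*k**2 - 3*k - 4)/5.
Certificate R = B(k−1)f/C = k*(k**4 - 3*k**3 - 4*k**2 - 3*k - 4)/(5*k**4 - 2*k**3 - 20*k**2 - 25*k - 13) gives s_k = k*(k**4 - 3*k**3 - 4*k**2 - 3*k - 4).
Δs = 5*k**4 - 2*k**3 - 20*k**2 - 25*k - 13, as required.
Telescoping: Σ = s_(7) − s_(1) = 8057 − (-13) = 8070.

Σ = 8070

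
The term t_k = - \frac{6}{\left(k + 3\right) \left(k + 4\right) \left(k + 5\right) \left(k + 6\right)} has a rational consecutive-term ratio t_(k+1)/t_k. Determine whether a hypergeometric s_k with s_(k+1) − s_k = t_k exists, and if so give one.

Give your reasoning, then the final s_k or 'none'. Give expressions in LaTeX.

s_k = \frac{k \left(- k^{2} - 12 k - 47\right)}{30 \left(k + 3\right) \left(k + 4\right) \left(k + 5\right)}

r(k) = (k + 3)/(k + 7) after simplifying.
Factor: A=k + 3; B=k + 7; C=1.
Set up (k + 3)·f(k+1) − (k + 6)·f(k) − (1) = 0.
deg f ≤ 3 (via 1,1,0).
Match coefficients ⇒ f(k) = k*(k**2 + 12*k + 47)/180.
Get s_k = R·t_k = k*(-k**2 - 12*k - 47)/(30*(k + 3)*(k + 4)*(k + 5)) with R(k) = B(k−1)f(k)/C(k) = k*(k + 6)*(k**2 + 12*k + 47)/180.
Verify: -6/(k**4 + 18*k**3 + 119*k**2 + 342*k + 360) matches t_k.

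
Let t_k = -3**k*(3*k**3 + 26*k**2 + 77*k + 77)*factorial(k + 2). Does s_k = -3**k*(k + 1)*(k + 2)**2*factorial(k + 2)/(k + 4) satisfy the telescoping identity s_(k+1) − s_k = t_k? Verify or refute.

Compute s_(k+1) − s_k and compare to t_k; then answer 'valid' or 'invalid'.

Invalid: residual 3**(k + 1)*(3*k**4 + 38*k**3 + 180*k**2 + 381*k + 304)*factorial(k + 2)/((k + 4)*(k + 5)) ≠ 0.

s_(k+1) = -3**(k + 1)*(k + 2)*(k + 3)**2*factorial(k + 3)/(k + 5)
s_(k+1) − s_k = -3**k*(k + 2)*(3*k**4 + 38*k**3 + 181*k**2 + 388*k + 314)*factorial(k + 2)/((k + 4)*(k + 5))
(s_(k+1) − s_k) − t_k = 3**(k + 1)*(3*k**4 + 38*k**3 + 180*k**2 + 381*k + 304)*factorial(k + 2)/((k + 4)*(k + 5))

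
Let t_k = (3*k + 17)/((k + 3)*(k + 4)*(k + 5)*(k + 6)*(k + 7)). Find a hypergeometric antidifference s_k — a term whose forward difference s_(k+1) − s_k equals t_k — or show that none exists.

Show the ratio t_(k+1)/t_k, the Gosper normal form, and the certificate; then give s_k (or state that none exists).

s_k = k*(k**2 + 13*k + 54)/(72*(k**3 + 13*k**2 + 54*k + 72))

Compute t_(k+1)/t_k: get (k + 3)*(3*k + 20)/((k + 8)*(3*k + 17)).
Factor: A=k + 3; B=k + 8; C=k + 17/3.
Key eq: (k + 3)·f(k+1) = (k + 7)·f(k) + (k + 17/3).
Bound: deg f ≤ 4.
Solving with deg f ≤ 4: f(k) = k*(k + 5)*(k**2 + 13*k + 54)/216.
Get s_k = R·t_k = k*(k**2 + 13*k + 54)/(72*(k**3 + 13*k**2 + 54*k + 72)) with R(k) = B(k−1)f(k)/C(k) = k*(k + 5)*(k + 7)*(k**2 + 13*k + 54)/(72*(3*k + 17)).
s_(k+1) − s_k = (3*k + 17)/(k**5 + 25*k**4 + 245*k**3 + 1175*k**2 + 2754*k + 2520) = t_k.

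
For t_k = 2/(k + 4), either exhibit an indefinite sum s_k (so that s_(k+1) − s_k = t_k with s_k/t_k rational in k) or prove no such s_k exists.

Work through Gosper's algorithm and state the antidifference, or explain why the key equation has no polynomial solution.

none (Gosper's algorithm certifies no s_k)

Step 1: r(k) = (k + 4)/(k + 5).
Normal form (A,B,C) = (k + 4, k + 5, 1).
Key eq: (k + 4)·f(k+1) = (k + 4)·f(k) + (1).
Bound: deg f ≤ 0.
Put f(k) = c0: A·f(k+1) − B(k−1)·f(k) − C = -1; need -1 = 0 — inconsistent ⇒ no f, not summable.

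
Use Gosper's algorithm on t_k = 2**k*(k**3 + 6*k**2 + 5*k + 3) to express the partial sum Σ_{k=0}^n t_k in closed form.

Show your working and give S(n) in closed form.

Ratio r(k) = 2*(k**3 + 9*k**2 + 20*k + 15)/(k**3 + 6*k**2 + 5*k + 3).
A = 2, B = 1, C = k**3 + 6*k**2 + 5*k + 3.
f must satisfy (2)·f(k+1) − (1)·f(k) = k**3 + 6*k**2 + 5*k + 3.
From deg A=0, deg B=0, deg C=3: d=3.
Coefficient equations give f(k) = k**3 - k + 3.
Get s_k = R·t_k = 2**k*(k**3 - k + 3) with R(k) = B(k−1)f(k)/C(k) = (k**3 - k + 3)/(k**3 + 6*k**2 + 5*k + 3).
Verify: 2**k*(-k**3 - k + 2*(k + 1)**3 + 1) matches t_k.
s_(n+1) = 2**(n + 1)*(n**3 + 3*n**2 + 2*n + 3) and s_(0) = 3, so S(n) = 2*2**n*n**3 + 6*2**n*n**2 + 4*2**n*n + 6*2**n - 3.

S(n) = 2*2**n*n**3 + 6*2**n*n**2 + 4*2**n*n + 6*2**n - 3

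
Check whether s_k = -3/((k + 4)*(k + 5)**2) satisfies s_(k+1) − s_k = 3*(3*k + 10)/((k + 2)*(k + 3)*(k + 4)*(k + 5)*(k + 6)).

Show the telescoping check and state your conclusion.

Invalid: residual 18*(-2*k**2 - 17*k - 34)/(k**7 + 31*k**6 + 405*k**5 + 2885*k**4 + 12074*k**3 + 29604*k**2 + 39240*k + 21600) ≠ 0.

s_(k+1) = -3/((k + 5)*(k + 6)**2)
s_(k+1) − s_k = 3*(3*k + 16)/(k**5 + 26*k**4 + 269*k**3 + 1384*k**2 + 3540*k + 3600)
(s_(k+1) − s_k) − t_k = 18*(-2*k**2 - 17*k - 34)/(k**7 + 31*k**6 + 405*k**5 + 2885*k**4 + 12074*k**3 + 29604*k**2 + 39240*k + 21600)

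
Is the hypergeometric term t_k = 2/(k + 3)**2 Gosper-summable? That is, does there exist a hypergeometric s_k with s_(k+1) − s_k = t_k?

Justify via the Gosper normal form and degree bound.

No — key equation has no polynomial f.

The ratio is (k + 3)**2/(k + 4)**2.
A = k**2 + 6*k + 9, B = k**2 + 8*k + 16, C = 1.
Solve (k**2 + 6*k + 9)·f(k+1) − (k**2 + 6*k + 9)·f(k) = 1.
From deg A=2, deg B=2, deg C=0: d=0.
f = c0 ⇒ A·f(k+1) − B(k−1)·f(k) − C = -1. The system {-1 = 0} is inconsistent; no antidifference.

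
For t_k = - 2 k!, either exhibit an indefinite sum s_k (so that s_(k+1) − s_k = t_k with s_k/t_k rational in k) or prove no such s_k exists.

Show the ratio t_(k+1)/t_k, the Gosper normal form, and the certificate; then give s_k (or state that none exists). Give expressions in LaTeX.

none — t_k is not Gosper-summable

Step 1: r(k) = k + 1.
Take A(k)=k + 1, B(k)=1, C(k)=1.
Key eq: (k + 1)·f(k+1) = (1)·f(k) + (1).
d = -1 from the (1,0,0) case.
Bound -1 < 0, so the key equation has no polynomial solution.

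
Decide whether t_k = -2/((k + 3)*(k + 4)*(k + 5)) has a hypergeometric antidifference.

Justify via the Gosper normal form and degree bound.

Yes. s_k = k*(-k - 7)/(12*(k + 3)*(k + 4)).

Ratio r(k) = (k + 3)/(k + 6).
So A=k + 3 and B=k + 6, with C=1.
Solve (k + 3)·f(k+1) − (k + 5)·f(k) = 1.
d = 2 from the (1,1,0) case.
Solve for f: f(k) = k*(k + 7)/24 (degree 2 ≤ 2).
R(k) = B(k−1)·f(k)/C(k) = k*(k + 5)*(k + 7)/24; s_k = R·t_k = k*(-k - 7)/(12*(k + 3)*(k + 4)).
s_(k+1) − s_k = -2/(k**3 + 12*k**2 + 47*k + 60) = t_k.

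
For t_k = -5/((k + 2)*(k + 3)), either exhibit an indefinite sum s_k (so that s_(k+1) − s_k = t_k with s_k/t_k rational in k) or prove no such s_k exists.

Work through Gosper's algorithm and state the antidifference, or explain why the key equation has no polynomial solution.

Ratio r(k) = (k + 2)/(k + 4).
Factor: A=k + 2; B=k + 4; C=1.
f must satisfy (k + 2)·f(k+1) − (k + 3)·f(k) = 1.
d = 1 from the (1,1,0) case.
Match coefficients ⇒ f(k) = k/2.
Certificate R = B(k−1)f/C = k*(k + 3)/2 gives s_k = -5*k/(2*k + 4).
Check: Δs_k = -5/(k**2 + 5*k + 6). ✓

s_k = -5*k/(2*k + 4)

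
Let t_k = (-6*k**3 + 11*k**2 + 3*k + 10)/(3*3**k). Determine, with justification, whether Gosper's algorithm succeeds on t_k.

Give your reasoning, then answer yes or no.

The ratio is (6*k**3 + 7*k**2 - 7*k - 18)/(3*(6*k**3 - 11*k**2 - 3*k - 10)).
So A=1/3 and B=1, with C=k**3 - 11*k**2/6 - k/2 - 5/3.
Key eq: (1/3)·f(k+1) = (1)·f(k) + (k**3 - 11*k**2/6 - k/2 - 5/3).
Bound: deg f ≤ 3.
Solving with deg f ≤ 3: f(k) = -(3*k**3 - k**2 + 2*k - 3)/2.
R(k) = B(k−1)·f(k)/C(k) = -3*(3*k**3 - k**2 + 2*k - 3)/(6*k**3 - 11*k**2 - 3*k - 10); s_k = R·t_k = (3*k**3 - k**2 + 2*k - 3)/3**k.
Verify: (-6*k**3 + 11*k**2 + 3*k + 10)/(3*3**k) matches t_k.

Yes. s_k = (3*k**3 - k**2 + 2*k - 3)/3**k.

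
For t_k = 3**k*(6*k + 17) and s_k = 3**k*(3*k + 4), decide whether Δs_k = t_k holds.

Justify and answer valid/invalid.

valid; difference matches t_k

s_(k+1) = 3**(k + 1)*(3*k + 7)
s_(k+1) − s_k = 3**k*(6*k + 17)
(s_(k+1) − s_k) − t_k = 0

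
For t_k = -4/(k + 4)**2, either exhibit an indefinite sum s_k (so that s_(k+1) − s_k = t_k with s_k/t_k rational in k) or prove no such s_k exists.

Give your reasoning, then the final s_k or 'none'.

no hypergeometric antidifference exists

Ratio r(k) = (k + 4)**2/(k + 5)**2.
A = k**2 + 8*k + 16, B = k**2 + 10*k + 25, C = 1.
Need (k**2 + 8*k + 16)·f(k+1) − (k**2 + 8*k + 16)·f(k) = 1.
d = 0 from the (2,2,0) case.
Write f(k) = c0. Then LHS − RHS = -1, requiring -1 = 0: contradictory. No certificate.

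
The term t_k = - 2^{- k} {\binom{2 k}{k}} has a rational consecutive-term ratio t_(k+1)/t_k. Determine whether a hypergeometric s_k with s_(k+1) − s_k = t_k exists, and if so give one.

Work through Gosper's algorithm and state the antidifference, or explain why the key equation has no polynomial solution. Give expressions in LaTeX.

no hypergeometric antidifference exists

Ratio r(k) = (2*k + 1)/(k + 1).
Factor: A=2*k + 1; B=k + 1; C=1.
Solve (2*k + 1)·f(k+1) − (k)·f(k) = 1.
deg f ≤ -1 (via 1,1,0).
d = -1 < 0 ⇒ no nonzero polynomial f; not summable.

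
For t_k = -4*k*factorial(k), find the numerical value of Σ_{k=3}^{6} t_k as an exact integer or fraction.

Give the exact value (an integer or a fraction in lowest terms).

Σ = -20136

Step 1: r(k) = (k + 1)**2/k.
Factor: A=k + 1; B=1; C=k.
Need (k + 1)·f(k+1) − (1)·f(k) = k.
From deg A=1, deg B=0, deg C=1: d=0.
Solve for f: f(k) = 1 (degree 0 ≤ 0).
Then R = B(k−1)f/C = 1/k, so s_k = R(k)·t_k = -4*factorial(k).
Δs = -4*k*factorial(k), as required.
Evaluate s at k=7 and k=3: -20160 and -24; difference -20136.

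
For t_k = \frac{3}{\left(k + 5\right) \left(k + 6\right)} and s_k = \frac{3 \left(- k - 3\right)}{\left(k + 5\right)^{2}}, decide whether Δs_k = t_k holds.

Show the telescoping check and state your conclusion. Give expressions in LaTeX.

s_(k+1) = 3*(-k - 4)/(k + 6)**2
s_(k+1) − s_k = 3*(k**2 + 7*k + 8)/(k**4 + 22*k**3 + 181*k**2 + 660*k + 900)
(s_(k+1) − s_k) − t_k = 6*(-2*k - 11)/(k**4 + 22*k**3 + 181*k**2 + 660*k + 900)

Invalid: residual \frac{6 \left(- 2 k - 11\right)}{k^{4} + 22 k^{3} + 181 k^{2} + 660 k + 900} ≠ 0.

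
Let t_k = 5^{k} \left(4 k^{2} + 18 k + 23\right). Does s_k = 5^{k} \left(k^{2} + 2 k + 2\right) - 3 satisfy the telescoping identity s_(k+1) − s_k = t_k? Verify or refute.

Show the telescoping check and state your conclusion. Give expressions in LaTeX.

Valid: the claim telescopes to t_k.

s_(k+1) = 5**(k + 1)*(2*k + (k + 1)**2 + 4) - 3
s_(k+1) − s_k = 5**k*(4*k**2 + 18*k + 23)
(s_(k+1) − s_k) − t_k = 0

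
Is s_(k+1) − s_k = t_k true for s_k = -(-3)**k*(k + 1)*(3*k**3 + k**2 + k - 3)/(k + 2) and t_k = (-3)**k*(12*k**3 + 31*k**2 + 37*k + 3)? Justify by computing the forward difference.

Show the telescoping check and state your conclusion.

s_(k+1) = 3*(-3)**k*(k + 2)*(k + 3*(k + 1)**3 + (k + 1)**2 - 2)/(k + 3)
s_(k+1) − s_k = (-3)**k*(12*k**5 + 79*k**4 + 206*k**3 + 274*k**2 + 159*k + 15)/(k**2 + 5*k + 6)
(s_(k+1) − s_k) − t_k = (-3)**k*(-12*k**4 - 58*k**3 - 100*k**2 - 78*k - 3)/(k**2 + 5*k + 6)

Invalid: residual (-3)**k*(-12*k**4 - 58*k**3 - 100*k**2 - 78*k - 3)/(k**2 + 5*k + 6) ≠ 0.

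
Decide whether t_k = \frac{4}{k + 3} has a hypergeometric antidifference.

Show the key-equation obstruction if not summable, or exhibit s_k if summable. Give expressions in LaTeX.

Step 1: r(k) = (k + 3)/(k + 4).
Take A(k)=k + 3, B(k)=k + 4, C(k)=1.
Set up (k + 3)·f(k+1) − (k + 3)·f(k) − (1) = 0.
d = 0 from the (1,1,0) case.
Generic f = c0 gives residual -1; -1 = 0 cannot hold, so t_k is not Gosper-summable.

No — key equation has no polynomial f.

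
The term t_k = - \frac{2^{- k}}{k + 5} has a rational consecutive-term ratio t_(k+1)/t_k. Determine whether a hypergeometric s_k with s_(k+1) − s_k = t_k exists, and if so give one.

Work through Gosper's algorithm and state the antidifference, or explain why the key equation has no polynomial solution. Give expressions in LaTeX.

no hypergeometric antidifference exists

Ratio r(k) = (k + 5)/(2*(k + 6)).
Gosper form: A/B · C(k+1)/C(k) with A=k/2 + 5/2, B=k + 6, C=1.
f must satisfy (k/2 + 5/2)·f(k+1) − (k + 5)·f(k) = 1.
d = -1 from the (1,1,0) case.
d = -1 < 0 ⇒ no nonzero polynomial f; not summable.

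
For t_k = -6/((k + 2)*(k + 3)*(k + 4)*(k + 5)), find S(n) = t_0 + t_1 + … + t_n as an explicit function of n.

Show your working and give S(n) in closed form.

S(n) = (-n**3 - 12*n**2 - 47*n - 36)/(12*(n**3 + 12*n**2 + 47*n + 60))

The ratio is (k + 2)/(k + 6).
Gosper form: A/B · C(k+1)/C(k) with A=k + 2, B=k + 6, C=1.
Key eq: (k + 2)·f(k+1) = (k + 5)·f(k) + (1).
Degrees (1,1,0) ⇒ d ≤ 3.
A polynomial solution: f(k) = k*(k**2 + 9*k + 26)/72.
Then R = B(k−1)f/C = k*(k + 5)*(k**2 + 9*k + 26)/72, so s_k = R(k)·t_k = k*(-k**2 - 9*k - 26)/(12*(k + 2)*(k + 3)*(k + 4)).
Verify: -6/(k**4 + 14*k**3 + 71*k**2 + 154*k + 120) matches t_k.
Evaluate: s_(n+1) = (-n**3 - 12*n**2 - 47*n - 36)/(12*(n**3 + 12*n**2 + 47*n + 60)); subtract s_(0) = 0 ⇒ S(n) = (-n**3 - 12*n**2 - 47*n - 36)/(12*(n**3 + 12*n**2 + 47*n + 60)).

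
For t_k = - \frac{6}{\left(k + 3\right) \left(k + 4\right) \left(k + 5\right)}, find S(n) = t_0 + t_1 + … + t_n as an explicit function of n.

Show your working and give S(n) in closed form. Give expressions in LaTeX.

The ratio is (k + 3)/(k + 6).
Factor: A=k + 3; B=k + 6; C=1.
Solve (k + 3)·f(k+1) − (k + 5)·f(k) = 1.
Degrees (1,1,0) ⇒ d ≤ 2.
Coefficient equations give f(k) = k*(k + 7)/24.
Certificate R = B(k−1)f/C = k*(k + 5)*(k + 7)/24 gives s_k = k*(-k - 7)/(4*(k + 3)*(k + 4)).
Δs = -6/(k**3 + 12*k**2 + 47*k + 60), as required.
Σ_(k=0)^n t_k = s_(n+1) − s_(0) = ((-n**2 - 9*n - 8)/(4*(n**2 + 9*n + 20))) − (0), i.e. (-n**2 - 9*n - 8)/(4*(n**2 + 9*n + 20)).

S(n) = \frac{- n^{2} - 9 n - 8}{4 \left(n^{2} + 9 n + 20\right)}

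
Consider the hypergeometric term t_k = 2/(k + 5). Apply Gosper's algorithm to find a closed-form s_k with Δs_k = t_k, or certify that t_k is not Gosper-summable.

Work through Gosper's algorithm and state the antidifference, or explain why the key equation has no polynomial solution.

no hypergeometric antidifference exists

Step 1: r(k) = (k + 5)/(k + 6).
Take A(k)=k + 5, B(k)=k + 6, C(k)=1.
Key eq: (k + 5)·f(k+1) = (k + 5)·f(k) + (1).
d = 0 from the (1,1,0) case.
f = c0 ⇒ A·f(k+1) − B(k−1)·f(k) − C = -1. The system {-1 = 0} is inconsistent; no antidifference.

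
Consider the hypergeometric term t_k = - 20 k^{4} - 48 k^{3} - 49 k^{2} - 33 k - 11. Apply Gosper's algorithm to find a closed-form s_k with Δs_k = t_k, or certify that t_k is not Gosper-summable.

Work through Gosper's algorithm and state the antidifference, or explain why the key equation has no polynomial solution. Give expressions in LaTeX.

r(k) = (20*k**4 + 128*k**3 + 313*k**2 + 355*k + 161)/(20*k**4 + 48*k**3 + 49*k**2 + 33*k + 11) after simplifying.
So A=1 and B=1, with C=k**4 + 12*k**3/5 + 49*k**2/20 + 33*k/20 + 11/20.
Solve (1)·f(k+1) − (1)·f(k) = k**4 + 12*k**3/5 + 49*k**2/20 + 33*k/20 + 11/20.
d = 5 from the (0,0,4) case.
Solve for f: f(k) = k*(4*k**4 + 2*k**3 - k**2 + 4*k + 2)/20 (degree 5 ≤ 5).
Certificate R = B(k−1)f/C = k*(4*k**4 + 2*k**3 - k**2 + 4*k + 2)/(20*k**4 + 48*k**3 + 49*k**2 + 33*k + 11) gives s_k = k*(-4*k**4 - 2*k**3 + k**2 - 4*k - 2).
Check: Δs_k = -20*k**4 - 48*k**3 - 49*k**2 - 33*k - 11. ✓

s_k = k \left(- 4 k^{4} - 2 k^{3} + k^{2} - 4 k - 2\right)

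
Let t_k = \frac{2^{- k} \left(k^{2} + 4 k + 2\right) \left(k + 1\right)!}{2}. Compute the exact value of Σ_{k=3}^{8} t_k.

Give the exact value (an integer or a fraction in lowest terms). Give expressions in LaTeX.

Step 1: r(k) = (k + 2)*(4*k + (k + 1)**2 + 6)/(2*(k**2 + 4*k + 2)).
Normal form (A,B,C) = (k/2 + 1, 1, k**2 + 4*k + 2).
Need (k/2 + 1)·f(k+1) − (1)·f(k) = k**2 + 4*k + 2.
d = 1 from the (1,0,2) case.
Solving with deg f ≤ 1: f(k) = 2*(k + 3).
Certificate R = B(k−1)f/C = 2*(k + 3)/(k**2 + 4*k + 2) gives s_k = (k + 3)*factorial(k + 1)/2**k.
Δs = (k**2 + 4*k + 2)*factorial(k + 1)/(2*2**k), as required.
Evaluate s at k=9 and k=3: 85050 and 18; difference 85032.

Σ = 85032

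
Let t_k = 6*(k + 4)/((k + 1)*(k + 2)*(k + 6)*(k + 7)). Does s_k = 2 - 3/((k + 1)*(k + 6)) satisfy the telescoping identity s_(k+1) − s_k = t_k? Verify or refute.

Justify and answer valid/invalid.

Valid — Δs_k = t_k.

s_(k+1) = 2 - 3/((k + 2)*(k + 7))
s_(k+1) − s_k = 6*(k + 4)/(k**4 + 16*k**3 + 83*k**2 + 152*k + 84)
(s_(k+1) − s_k) − t_k = 0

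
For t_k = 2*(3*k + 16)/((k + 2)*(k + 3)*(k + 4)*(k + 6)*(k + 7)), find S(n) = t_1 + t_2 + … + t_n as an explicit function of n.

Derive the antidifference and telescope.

r(k) = (k + 2)*(k + 6)*(3*k + 19)/((k + 5)*(k + 8)*(3*k + 16)) after simplifying.
Factor: A=k + 2; B=k + 8; C=k**2 + 31*k/3 + 80/3.
Solve (k + 2)·f(k+1) − (k + 7)·f(k) = k**2 + 31*k/3 + 80/3.
d = 5 from the (1,1,2) case.
Match coefficients ⇒ f(k) = k*(k + 4)*(k + 5)*(k**2 + 11*k + 36)/108.
Get s_k = R·t_k = k*(k**2 + 11*k + 36)/(18*(k**3 + 11*k**2 + 36*k + 36)) with R(k) = B(k−1)f(k)/C(k) = k*(k + 4)*(k + 7)*(k**2 + 11*k + 36)/(36*(3*k + 16)).
Δs = 2*(3*k + 16)/(k**5 + 22*k**4 + 185*k**3 + 740*k**2 + 1404*k + 1008), as required.
Evaluate: s_(n+1) = (n**3 + 14*n**2 + 61*n + 48)/(18*(n**3 + 14*n**2 + 61*n + 84)); subtract s_(1) = 2/63 ⇒ S(n) = n*(n**2 + 14*n + 61)/(42*(n**3 + 14*n**2 + 61*n + 84)).

S(n) = n*(n**2 + 14*n + 61)/(42*(n**3 + 14*n**2 + 61*n + 84))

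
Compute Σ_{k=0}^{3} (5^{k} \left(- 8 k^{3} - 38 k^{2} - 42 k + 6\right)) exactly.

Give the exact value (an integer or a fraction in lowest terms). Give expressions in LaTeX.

Σ = -92504

Compute t_(k+1)/t_k: get 5*(4*k**3 + 31*k**2 + 71*k + 41)/(4*k**3 + 19*k**2 + 21*k - 3).
Take A(k)=5, B(k)=1, C(k)=k**3 + 19*k**2/4 + 21*k/4 - 3/4.
Solve (5)·f(k+1) − (1)·f(k) = k**3 + 19*k**2/4 + 21*k/4 - 3/4.
From deg A=0, deg B=0, deg C=3: d=3.
Solve for f: f(k) = (k**3 + k**2 - k - 2)/4 (degree 3 ≤ 3).
R(k) = B(k−1)·f(k)/C(k) = (k**3 + k**2 - k - 2)/(4*k**3 + 19*k**2 + 21*k - 3); s_k = R·t_k = 2*5**k*(-k**3 - k**2 + k + 2).
Δs = 5**k*(-8*k**3 - 38*k**2 - 42*k + 6), as required.
Telescoping: Σ = s_(4) − s_(0) = -92500 − (4) = -92504.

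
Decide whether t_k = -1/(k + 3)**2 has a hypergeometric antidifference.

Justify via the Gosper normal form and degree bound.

t_(k+1)/t_k = (k + 3)**2/(k + 4)**2.
Take A(k)=k**2 + 6*k + 9, B(k)=k**2 + 8*k + 16, C(k)=1.
f must satisfy (k**2 + 6*k + 9)·f(k+1) − (k**2 + 6*k + 9)·f(k) = 1.
d = 0 from the (2,2,0) case.
f = c0 ⇒ A·f(k+1) − B(k−1)·f(k) − C = -1. The system {-1 = 0} is inconsistent; no antidifference.

No. Not Gosper-summable.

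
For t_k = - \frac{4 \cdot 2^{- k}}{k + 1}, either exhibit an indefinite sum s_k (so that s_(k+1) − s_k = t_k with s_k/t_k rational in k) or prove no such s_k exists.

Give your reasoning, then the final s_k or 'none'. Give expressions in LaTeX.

Compute t_(k+1)/t_k: get (k + 1)/(2*(k + 2)).
Normal form (A,B,C) = (k/2 + 1/2, k + 2, 1).
Solve (k/2 + 1/2)·f(k+1) − (k + 1)·f(k) = 1.
Bound: deg f ≤ -1.
Negative degree bound (-1): no f exists, t_k not Gosper-summable.

none — t_k is not Gosper-summable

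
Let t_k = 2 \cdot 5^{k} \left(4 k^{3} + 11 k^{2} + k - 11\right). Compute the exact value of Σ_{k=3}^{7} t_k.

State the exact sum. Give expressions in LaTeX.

t_(k+1)/t_k = 5*(4*k**3 + 23*k**2 + 35*k + 5)/(4*k**3 + 11*k**2 + k - 11).
Gosper form: A/B · C(k+1)/C(k) with A=5, B=1, C=k**3 + 11*k**2/4 + k/4 - 11/4.
Set up (5)·f(k+1) − (1)·f(k) − (k**3 + 11*k**2/4 + k/4 - 11/4) = 0.
From deg A=0, deg B=0, deg C=3: d=3.
Solving with deg f ≤ 3: f(k) = (2*k**3 - 2*k**2 - 2*k - 3)/8.
Get s_k = R·t_k = 5**k*(2*k**3 - 2*k**2 - 2*k - 3) with R(k) = B(k−1)f(k)/C(k) = (2*k**3 - 2*k**2 - 2*k - 3)/(2*(4*k**3 + 11*k**2 + k - 11)).
s_(k+1) − s_k = 2*5**k*(4*k**3 + 11*k**2 + k - 11) = t_k.
Σ_(k=3)^(7) t_k = s_(8) − s_(3) = 342578125 − (3375) = 342574750.

Σ = 342574750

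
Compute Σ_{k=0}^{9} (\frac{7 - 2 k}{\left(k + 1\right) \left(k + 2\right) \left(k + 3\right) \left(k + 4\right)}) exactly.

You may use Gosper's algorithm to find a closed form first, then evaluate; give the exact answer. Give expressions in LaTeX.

Step 1: r(k) = (k + 1)*(2*k - 5)/((k + 5)*(2*k - 7)).
A = k + 1, B = k + 5, C = k - 7/2.
Solve (k + 1)·f(k+1) − (k + 4)·f(k) = k - 7/2.
Bound: deg f ≤ 3.
Match coefficients ⇒ f(k) = -k*(k**2 + 6*k + 14)/6.
Get s_k = R·t_k = k*(k**2 + 6*k + 14)/(3*(k + 1)*(k + 2)*(k + 3)) with R(k) = B(k−1)f(k)/C(k) = -k*(k + 4)*(k**2 + 6*k + 14)/(3*(2*k - 7)).
Verify: (7 - 2*k)/(k**4 + 10*k**3 + 35*k**2 + 50*k + 24) matches t_k.
Evaluate s at k=10 and k=0: 145/429 and 0; difference 145/429.

Σ = 145/429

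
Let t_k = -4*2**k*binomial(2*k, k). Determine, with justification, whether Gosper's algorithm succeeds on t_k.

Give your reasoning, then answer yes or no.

Ratio r(k) = 4*(2*k + 1)/(k + 1).
So A=8*k + 4 and B=k + 1, with C=1.
Set up (8*k + 4)·f(k+1) − (k)·f(k) − (1) = 0.
deg f ≤ -1 (via 1,1,0).
d = -1 < 0 ⇒ no nonzero polynomial f; not summable.

No — negative degree bound, so no certificate f.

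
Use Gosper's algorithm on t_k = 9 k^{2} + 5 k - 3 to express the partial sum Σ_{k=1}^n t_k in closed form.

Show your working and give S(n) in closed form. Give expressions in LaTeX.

The ratio is (9*k**2 + 23*k + 11)/(9*k**2 + 5*k - 3).
Gosper form: A/B · C(k+1)/C(k) with A=1, B=1, C=k**2 + 5*k/9 - 1/3.
f must satisfy (1)·f(k+1) − (1)·f(k) = k**2 + 5*k/9 - 1/3.
deg f ≤ 3 (via 0,0,2).
Solving with deg f ≤ 3: f(k) = k*(3*k**2 - 2*k - 4)/9.
R(k) = B(k−1)·f(k)/C(k) = k*(3*k**2 - 2*k - 4)/(9*k**2 + 5*k - 3); s_k = R·t_k = k*(3*k**2 - 2*k - 4).
s_(k+1) − s_k = 9*k**2 + 5*k - 3 = t_k.
Σ_(k=1)^n t_k = s_(n+1) − s_(1) = (3*n**3 + 7*n**2 + n - 3) − (-3), i.e. n*(3*n**2 + 7*n + 1).

S(n) = n \left(3 n^{2} + 7 n + 1\right)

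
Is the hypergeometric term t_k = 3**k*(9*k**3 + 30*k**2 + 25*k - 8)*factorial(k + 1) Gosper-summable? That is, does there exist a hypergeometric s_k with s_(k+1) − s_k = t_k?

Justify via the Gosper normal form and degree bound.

Yes. s_k = 3**k*(k + 1)*(3*k - 4)*factorial(k + 1).

t_(k+1)/t_k = 3*(9*k**4 + 75*k**3 + 226*k**2 + 280*k + 112)/(9*k**3 + 30*k**2 + 25*k - 8).
Normal form (A,B,C) = (3*k + 6, 1, k**3 + 10*k**2/3 + 25*k/9 - 8/9).
f must satisfy (3*k + 6)·f(k+1) − (1)·f(k) = k**3 + 10*k**2/3 + 25*k/9 - 8/9.
Degrees (1,0,3) ⇒ d ≤ 2.
Solve for f: f(k) = (k + 1)*(3*k - 4)/9 (degree 2 ≤ 2).
R(k) = B(k−1)·f(k)/C(k) = (k + 1)*(3*k - 4)/(9*k**3 + 30*k**2 + 25*k - 8); s_k = R·t_k = 3**k*(k + 1)*(3*k - 4)*factorial(k + 1).
s_(k+1) − s_k = 3**k*(9*k**3 + 30*k**2 + 25*k - 8)*factorial(k + 1) = t_k.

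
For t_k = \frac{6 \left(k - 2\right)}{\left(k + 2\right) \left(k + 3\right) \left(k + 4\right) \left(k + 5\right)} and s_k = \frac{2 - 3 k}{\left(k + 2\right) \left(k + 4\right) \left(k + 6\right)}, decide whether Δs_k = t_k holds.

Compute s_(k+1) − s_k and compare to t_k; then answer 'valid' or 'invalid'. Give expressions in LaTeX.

s_(k+1) = (-3*k - 1)/((k + 3)*(k + 5)*(k + 7))
s_(k+1) − s_k = 3*(2*k**3 + 13*k**2 - 5*k - 86)/(k**6 + 27*k**5 + 295*k**4 + 1665*k**3 + 5104*k**2 + 8028*k + 5040)
(s_(k+1) − s_k) − t_k = 3*(-9*k**2 - 37*k + 82)/(k**6 + 27*k**5 + 295*k**4 + 1665*k**3 + 5104*k**2 + 8028*k + 5040)

Invalid: residual \frac{3 \left(- 9 k^{2} - 37 k + 82\right)}{k^{6} + 27 k^{5} + 295 k^{4} + 1665 k^{3} + 5104 k^{2} + 8028 k + 5040} ≠ 0.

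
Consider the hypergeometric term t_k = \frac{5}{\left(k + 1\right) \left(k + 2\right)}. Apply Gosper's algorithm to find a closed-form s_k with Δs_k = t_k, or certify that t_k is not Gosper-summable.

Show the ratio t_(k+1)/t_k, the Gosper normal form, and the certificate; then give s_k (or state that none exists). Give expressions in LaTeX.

Ratio r(k) = (k + 1)/(k + 3).
So A=k + 1 and B=k + 3, with C=1.
Set up (k + 1)·f(k+1) − (k + 2)·f(k) − (1) = 0.
Bound: deg f ≤ 1.
A polynomial solution: f(k) = k.
R(k) = B(k−1)·f(k)/C(k) = k*(k + 2); s_k = R·t_k = 5*k/(k + 1).
Check: Δs_k = 5/(k**2 + 3*k + 2). ✓

s_k = \frac{5 k}{k + 1}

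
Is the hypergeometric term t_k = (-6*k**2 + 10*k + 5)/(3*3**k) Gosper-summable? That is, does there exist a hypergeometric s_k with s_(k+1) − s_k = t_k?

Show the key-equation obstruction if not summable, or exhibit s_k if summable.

Yes. s_k = (3*k**2 - 2*k - 2)/3**k.

r(k) = (6*k**2 + 2*k - 9)/(3*(6*k**2 - 10*k - 5)) after simplifying.
Gosper form: A/B · C(k+1)/C(k) with A=1/3, B=1, C=k**2 - 5*k/3 - 5/6.
Solve (1/3)·f(k+1) − (1)·f(k) = k**2 - 5*k/3 - 5/6.
d = 2 from the (0,0,2) case.
Solving with deg f ≤ 2: f(k) = -(3*k**2 - 2*k - 2)/2.
So s_k = (B(k−1)f/C)·t_k = (-3*(3*k**2 - 2*k - 2)/(6*k**2 - 10*k - 5))·t_k = (3*k**2 - 2*k - 2)/3**k.
Check: Δs_k = (-6*k**2 + 10*k + 5)/(3*3**k). ✓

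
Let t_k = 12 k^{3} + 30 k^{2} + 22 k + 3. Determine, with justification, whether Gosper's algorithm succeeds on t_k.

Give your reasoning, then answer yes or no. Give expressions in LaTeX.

Yes. s_k = k \left(3 k^{3} + 4 k^{2} - k - 3\right).

Step 1: r(k) = (12*k**3 + 66*k**2 + 118*k + 67)/(12*k**3 + 30*k**2 + 22*k + 3).
Normal form (A,B,C) = (1, 1, k**3 + 5*k**2/2 + 11*k/6 + 1/4).
Set up (1)·f(k+1) − (1)·f(k) − (k**3 + 5*k**2/2 + 11*k/6 + 1/4) = 0.
Degrees (0,0,3) ⇒ d ≤ 4.
Solving with deg f ≤ 4: f(k) = k*(3*k**3 + 4*k**2 - k - 3)/12.
Certificate R = B(k−1)f/C = k*(3*k**3 + 4*k**2 - k - 3)/(12*k**3 + 30*k**2 + 22*k + 3) gives s_k = k*(3*k**3 + 4*k**2 - k - 3).
s_(k+1) − s_k = 12*k**3 + 30*k**2 + 22*k + 3 = t_k.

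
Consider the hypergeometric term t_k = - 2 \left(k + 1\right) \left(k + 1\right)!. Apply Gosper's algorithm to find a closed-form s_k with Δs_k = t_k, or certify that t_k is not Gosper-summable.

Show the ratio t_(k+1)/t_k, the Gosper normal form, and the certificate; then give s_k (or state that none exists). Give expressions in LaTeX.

The ratio is (k + 2)**2/(k + 1).
A = k + 2, B = 1, C = k + 1.
Solve (k + 2)·f(k+1) − (1)·f(k) = k + 1.
deg f ≤ 0 (via 1,0,1).
Coefficient equations give f(k) = 1.
Certificate R = B(k−1)f/C = 1/(k + 1) gives s_k = -2*factorial(k + 1).
Δs = -2*(k + 1)*factorial(k + 1), as required.

s_k = - 2 \left(k + 1\right)!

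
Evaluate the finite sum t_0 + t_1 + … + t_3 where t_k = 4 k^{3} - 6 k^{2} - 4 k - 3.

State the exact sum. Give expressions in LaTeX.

Σ = 24

Step 1: r(k) = (4*k**3 + 6*k**2 - 4*k - 9)/(4*k**3 - 6*k**2 - 4*k - 3).
Gosper form: A/B · C(k+1)/C(k) with A=1, B=1, C=k**3 - 3*k**2/2 - k - 3/4.
Solve (1)·f(k+1) − (1)·f(k) = k**3 - 3*k**2/2 - k - 3/4.
From deg A=0, deg B=0, deg C=3: d=4.
Solving with deg f ≤ 4: f(k) = k*(k**3 - 4*k**2 + 2*k - 2)/4.
So s_k = (B(k−1)f/C)·t_k = (k*(k**3 - 4*k**2 + 2*k - 2)/(4*k**3 - 6*k**2 - 4*k - 3))·t_k = k*(k**3 - 4*k**2 + 2*k - 2).
Verify: 4*k**3 - 6*k**2 - 4*k - 3 matches t_k.
Evaluate s at k=4 and k=0: 24 and 0; difference 24.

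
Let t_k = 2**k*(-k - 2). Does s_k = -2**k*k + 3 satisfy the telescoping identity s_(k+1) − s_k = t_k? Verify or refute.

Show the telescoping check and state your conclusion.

valid (s_(k+1) − s_k reduces to t_k)

s_(k+1) = -2*2**k*(k + 1) + 3
s_(k+1) − s_k = 2**k*(-k - 2)
(s_(k+1) − s_k) − t_k = 0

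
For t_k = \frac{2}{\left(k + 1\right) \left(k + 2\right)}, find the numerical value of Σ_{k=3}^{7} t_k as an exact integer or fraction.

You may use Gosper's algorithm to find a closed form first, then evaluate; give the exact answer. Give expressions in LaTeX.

r(k) = (k + 1)/(k + 3) after simplifying.
A = k + 1, B = k + 3, C = 1.
Key eq: (k + 1)·f(k+1) = (k + 2)·f(k) + (1).
Bound: deg f ≤ 1.
Solve for f: f(k) = k (degree 1 ≤ 1).
Get s_k = R·t_k = 2*k/(k + 1) with R(k) = B(k−1)f(k)/C(k) = k*(k + 2).
s_(k+1) − s_k = 2/(k**2 + 3*k + 2) = t_k.
Evaluate s at k=8 and k=3: 16/9 and 3/2; difference 5/18.

Σ = 5/18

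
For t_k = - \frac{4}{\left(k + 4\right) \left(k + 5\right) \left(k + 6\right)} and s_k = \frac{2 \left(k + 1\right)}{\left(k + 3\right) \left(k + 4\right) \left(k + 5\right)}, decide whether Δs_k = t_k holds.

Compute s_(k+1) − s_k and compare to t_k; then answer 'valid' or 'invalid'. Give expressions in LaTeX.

Invalid: residual \frac{12}{k^{4} + 18 k^{3} + 119 k^{2} + 342 k + 360} ≠ 0.

s_(k+1) = 2*(k + 2)/((k + 4)*(k + 5)*(k + 6))
s_(k+1) − s_k = -4*k/(k**4 + 18*k**3 + 119*k**2 + 342*k + 360)
(s_(k+1) − s_k) − t_k = 12/(k**4 + 18*k**3 + 119*k**2 + 342*k + 360)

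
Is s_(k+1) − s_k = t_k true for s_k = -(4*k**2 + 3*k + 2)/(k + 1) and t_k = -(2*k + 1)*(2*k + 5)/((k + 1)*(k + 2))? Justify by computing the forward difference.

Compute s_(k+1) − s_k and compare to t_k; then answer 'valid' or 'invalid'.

Valid — Δs_k = t_k.

s_(k+1) = (-4*k**2 - 11*k - 9)/(k + 2)
s_(k+1) − s_k = (-4*k**2 - 12*k - 5)/(k**2 + 3*k + 2)
(s_(k+1) − s_k) − t_k = 0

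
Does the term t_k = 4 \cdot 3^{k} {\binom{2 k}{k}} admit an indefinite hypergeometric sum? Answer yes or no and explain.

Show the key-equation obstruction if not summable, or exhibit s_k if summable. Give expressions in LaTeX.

No — key equation has no polynomial f.

r(k) = 6*(2*k + 1)/(k + 1) after simplifying.
So A=12*k + 6 and B=k + 1, with C=1.
Need (12*k + 6)·f(k+1) − (k)·f(k) = 1.
deg f ≤ -1 (via 1,1,0).
deg f ≤ -1 is impossible — no certificate.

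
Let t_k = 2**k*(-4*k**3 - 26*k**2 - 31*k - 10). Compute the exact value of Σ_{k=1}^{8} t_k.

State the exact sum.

t_(k+1)/t_k = 2*(4*k**3 + 38*k**2 + 95*k + 71)/(4*k**3 + 26*k**2 + 31*k + 10).
Take A(k)=2, B(k)=1, C(k)=k**3 + 13*k**2/2 + 31*k/4 + 5/2.
Key eq: (2)·f(k+1) = (1)·f(k) + (k**3 + 13*k**2/2 + 31*k/4 + 5/2).
From deg A=0, deg B=0, deg C=3: d=3.
Match coefficients ⇒ f(k) = k*(4*k**2 + 2*k - 1)/4.
Then R = B(k−1)f/C = k*(4*k**2 + 2*k - 1)/(4*k**3 + 26*k**2 + 31*k + 10), so s_k = R(k)·t_k = 2**k*k*(-4*k**2 - 2*k + 1).
Δs = 2**k*(-4*k**3 - 26*k**2 - 31*k - 10), as required.
Evaluate s at k=9 and k=1: -1571328 and -10; difference -1571318.

Σ = -1571318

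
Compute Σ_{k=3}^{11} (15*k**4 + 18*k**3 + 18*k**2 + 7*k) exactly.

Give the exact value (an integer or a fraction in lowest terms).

Ratio r(k) = (15*k**4 + 78*k**3 + 162*k**2 + 157*k + 58)/(k*(15*k**3 + 18*k**2 + 18*k + 7)).
A = 1, B = 1, C = k**4 + 6*k**3/5 + 6*k**2/5 + 7*k/15.
f must satisfy (1)·f(k+1) − (1)·f(k) = k**4 + 6*k**3/5 + 6*k**2/5 + 7*k/15.
Degrees (0,0,4) ⇒ d ≤ 5.
A polynomial solution: f(k) = k*(k - 1)*(3*k**3 + 2*k + 1)/15.
Certificate R = B(k−1)f/C = (k - 1)*(3*k**3 + 2*k + 1)/(15*k**3 + 18*k**2 + 18*k + 7) gives s_k = k*(3*k**4 - 3*k**3 + 2*k**2 - k - 1).
Verify: k*(15*k**3 + 18*k**2 + 18*k + 7) matches t_k.
Sum = s_(12) − s_(3); s_(12) = 687588, s_(3) = 528 ⇒ 687060.

Σ = 687060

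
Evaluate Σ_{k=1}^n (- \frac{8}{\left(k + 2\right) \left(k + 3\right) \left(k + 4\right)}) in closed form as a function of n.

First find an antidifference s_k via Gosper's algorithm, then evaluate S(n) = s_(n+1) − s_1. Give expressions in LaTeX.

Ratio r(k) = (k + 2)/(k + 5).
Take A(k)=k + 2, B(k)=k + 5, C(k)=1.
Key eq: (k + 2)·f(k+1) = (k + 4)·f(k) + (1).
Degrees (1,1,0) ⇒ d ≤ 2.
Solve for f: f(k) = k*(k + 5)/12 (degree 2 ≤ 2).
Get s_k = R·t_k = 2*k*(-k - 5)/(3*(k + 2)*(k + 3)) with R(k) = B(k−1)f(k)/C(k) = k*(k + 4)*(k + 5)/12.
Δs = -8/(k**3 + 9*k**2 + 26*k + 24), as required.
Σ_(k=1)^n t_k = s_(n+1) − s_(1) = (2*(-n**2 - 7*n - 6)/(3*(n**2 + 7*n + 12))) − (-1/3), i.e. n*(-n - 7)/(3*(n**2 + 7*n + 12)).

S(n) = \frac{n \left(- n - 7\right)}{3 \left(n^{2} + 7 n + 12\right)}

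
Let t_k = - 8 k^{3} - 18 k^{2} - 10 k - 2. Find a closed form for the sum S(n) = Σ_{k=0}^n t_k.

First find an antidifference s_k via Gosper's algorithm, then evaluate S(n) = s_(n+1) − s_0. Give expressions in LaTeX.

Ratio r(k) = (4*k**3 + 21*k**2 + 35*k + 19)/(4*k**3 + 9*k**2 + 5*k + 1).
So A=1 and B=1, with C=k**3 + 9*k**2/4 + 5*k/4 + 1/4.
Solve (1)·f(k+1) − (1)·f(k) = k**3 + 9*k**2/4 + 5*k/4 + 1/4.
d = 4 from the (0,0,3) case.
Coefficient equations give f(k) = k**2*(k**2 + k - 1)/4.
R(k) = B(k−1)·f(k)/C(k) = k**2*(k**2 + k - 1)/(4*k**3 + 9*k**2 + 5*k + 1); s_k = R·t_k = 2*k**2*(-k**2 - k + 1).
Check: Δs_k = -8*k**3 - 18*k**2 - 10*k - 2. ✓
Telescope: S(n) = s_(n+1) − s_(0) = -2*n**4 - 10*n**3 - 16*n**2 - 10*n - 2 − (0) = -2*n**4 - 10*n**3 - 16*n**2 - 10*n - 2.

S(n) = - 2 n^{4} - 10 n^{3} - 16 n^{2} - 10 n - 2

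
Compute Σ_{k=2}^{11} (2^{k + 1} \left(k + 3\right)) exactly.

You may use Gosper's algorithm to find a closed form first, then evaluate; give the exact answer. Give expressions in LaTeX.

Σ = 106472

Step 1: r(k) = 2*(k + 4)/(k + 3).
So A=2 and B=1, with C=k + 3.
Solve (2)·f(k+1) − (1)·f(k) = k + 3.
From deg A=0, deg B=0, deg C=1: d=1.
A polynomial solution: f(k) = k + 1.
Get s_k = R·t_k = 2**(k + 1)*(k + 1) with R(k) = B(k−1)f(k)/C(k) = (k + 1)/(k + 3).
Check: Δs_k = 2**(k + 1)*(k + 3). ✓
Sum = s_(12) − s_(2); s_(12) = 106496, s_(2) = 24 ⇒ 106472.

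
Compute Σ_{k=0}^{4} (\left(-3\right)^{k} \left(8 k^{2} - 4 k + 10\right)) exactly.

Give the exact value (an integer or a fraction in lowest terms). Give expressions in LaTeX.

Σ = 8266

Ratio r(k) = 3*(2*k - 4*(k + 1)**2 - 3)/(4*k**2 - 2*k + 5).
So A=-3 and B=1, with C=k**2 - k/2 + 5/4.
Set up (-3)·f(k+1) − (1)·f(k) − (k**2 - k/2 + 5/4) = 0.
Degrees (0,0,2) ⇒ d ≤ 2.
Solving with deg f ≤ 2: f(k) = -(k**2 - 2*k + 2)/4.
R(k) = B(k−1)·f(k)/C(k) = -(k**2 - 2*k + 2)/(4*k**2 - 2*k + 5); s_k = R·t_k = 2*(-3)**k*(-k**2 + 2*k - 2).
Δs = (-3)**k*(8*k**2 - 4*k + 10), as required.
Evaluate s at k=5 and k=0: 8262 and -4; difference 8266.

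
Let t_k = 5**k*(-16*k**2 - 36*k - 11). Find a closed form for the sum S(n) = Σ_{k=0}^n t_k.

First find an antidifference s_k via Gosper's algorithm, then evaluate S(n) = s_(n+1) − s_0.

S(n) = -20*5**n*n**2 - 35*5**n*n - 10*5**n - 1

Compute t_(k+1)/t_k: get 5*(16*k**2 + 68*k + 63)/(16*k**2 + 36*k + 11).
Normal form (A,B,C) = (5, 1, k**2 + 9*k/4 + 11/16).
f must satisfy (5)·f(k+1) − (1)·f(k) = k**2 + 9*k/4 + 11/16.
d = 2 from the (0,0,2) case.
A polynomial solution: f(k) = (4*k**2 - k - 1)/16.
Then R = B(k−1)f/C = (4*k**2 - k - 1)/(16*k**2 + 36*k + 11), so s_k = R(k)·t_k = 5**k*(-4*k**2 + k + 1).
s_(k+1) − s_k = 5**k*(-16*k**2 - 36*k - 11) = t_k.
Evaluate: s_(n+1) = 5**(n + 1)*(-4*n**2 - 7*n - 2); subtract s_(0) = 1 ⇒ S(n) = -20*5**n*n**2 - 35*5**n*n - 10*5**n - 1.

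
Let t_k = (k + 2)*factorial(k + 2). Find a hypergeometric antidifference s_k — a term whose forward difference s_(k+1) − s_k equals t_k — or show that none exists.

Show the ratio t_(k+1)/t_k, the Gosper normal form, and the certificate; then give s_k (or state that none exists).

s_k = factorial(k + 2)

The ratio is (k + 3)**2/(k + 2).
A = k + 3, B = 1, C = k + 2.
Set up (k + 3)·f(k+1) − (1)·f(k) − (k + 2) = 0.
deg f ≤ 0 (via 1,0,1).
Solve for f: f(k) = 1 (degree 0 ≤ 0).
Then R = B(k−1)f/C = 1/(k + 2), so s_k = R(k)·t_k = factorial(k + 2).
Verify: (k + 2)*factorial(k + 2) matches t_k.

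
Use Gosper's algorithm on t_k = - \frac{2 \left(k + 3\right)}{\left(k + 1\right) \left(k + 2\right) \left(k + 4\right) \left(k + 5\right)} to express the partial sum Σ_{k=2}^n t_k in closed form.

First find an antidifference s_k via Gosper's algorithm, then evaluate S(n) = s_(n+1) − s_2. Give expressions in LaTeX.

S(n) = \frac{- n^{2} - 7 n + 8}{18 \left(n^{2} + 7 n + 10\right)}

Compute t_(k+1)/t_k: get (k + 1)*(k + 4)**2/((k + 3)**2*(k + 6)).
Normal form (A,B,C) = (k + 1, k + 6, k**2 + 6*k + 9).
f must satisfy (k + 1)·f(k+1) − (k + 5)·f(k) = k**2 + 6*k + 9.
Bound: deg f ≤ 4.
Coefficient equations give f(k) = k*(k + 2)*(k + 3)*(k + 5)/8.
Get s_k = R·t_k = k*(-k - 5)/(4*(k**2 + 5*k + 4)) with R(k) = B(k−1)f(k)/C(k) = k*(k + 2)*(k + 5)**2/(8*(k + 3)).
Check: Δs_k = 2*(-k - 3)/(k**4 + 12*k**3 + 49*k**2 + 78*k + 40). ✓
Telescope: S(n) = s_(n+1) − s_(2) = (-n**2 - 7*n - 6)/(4*(n**2 + 7*n + 10)) − (-7/36) = (-n**2 - 7*n + 8)/(18*(n**2 + 7*n + 10)).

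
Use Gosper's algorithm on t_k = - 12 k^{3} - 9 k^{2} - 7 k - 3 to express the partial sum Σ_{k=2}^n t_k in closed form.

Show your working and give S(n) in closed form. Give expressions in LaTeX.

S(n) = - 3 n^{4} - 9 n^{3} - 11 n^{2} - 8 n + 31

Step 1: r(k) = (12*k**3 + 45*k**2 + 61*k + 31)/(12*k**3 + 9*k**2 + 7*k + 3).
So A=1 and B=1, with C=k**3 + 3*k**2/4 + 7*k/12 + 1/4.
Key eq: (1)·f(k+1) = (1)·f(k) + (k**3 + 3*k**2/4 + 7*k/12 + 1/4).
From deg A=0, deg B=0, deg C=3: d=4.
Solving with deg f ≤ 4: f(k) = k*(3*k**3 - 3*k**2 + 2*k + 1)/12.
Get s_k = R·t_k = k*(-3*k**3 + 3*k**2 - 2*k - 1) with R(k) = B(k−1)f(k)/C(k) = k*(3*k**3 - 3*k**2 + 2*k + 1)/(12*k**3 + 9*k**2 + 7*k + 3).
Verify: -12*k**3 - 9*k**2 - 7*k - 3 matches t_k.
Evaluate: s_(n+1) = -3*n**4 - 9*n**3 - 11*n**2 - 8*n - 3; subtract s_(2) = -34 ⇒ S(n) = -3*n**4 - 9*n**3 - 11*n**2 - 8*n + 31.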